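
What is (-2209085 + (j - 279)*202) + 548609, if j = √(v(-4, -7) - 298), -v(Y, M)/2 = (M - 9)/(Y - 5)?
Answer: -1716834 + 202*I*√2714/3 ≈ -1.7168e+6 + 3507.8*I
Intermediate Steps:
v(Y, M) = -2*(-9 + M)/(-5 + Y) (v(Y, M) = -2*(M - 9)/(Y - 5) = -2*(-9 + M)/(-5 + Y))
j = I*√2714/3 (j = √(2*(9 - 1*(-7))/(-5 - 4) - 298) = √(2*(9 + 7)/(-9) - 298) = √(2*(-⅑)*16 - 298) = √(-32/9 - 298) = √(-2714/9) = I*√2714/3 ≈ 17.365*I)
(-2209085 + (j - 279)*202) + 548609 = (-2209085 + (I*√2714/3 - 279)*202) + 548609 = (-2209085 + (-279 + I*√2714/3)*202) + 548609 = (-2209085 + (-56358 + 202*I*√2714/3)) + 548609 = (-2265443 + 202*I*√2714/3) + 548609 = -1716834 + 202*I*√2714/3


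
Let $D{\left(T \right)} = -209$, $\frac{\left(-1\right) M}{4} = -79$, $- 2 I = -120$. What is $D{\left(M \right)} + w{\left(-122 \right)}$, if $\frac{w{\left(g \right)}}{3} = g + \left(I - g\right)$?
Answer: $-29$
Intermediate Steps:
$I = 60$ ($I = \left(- \frac{1}{2}\right) \left(-120\right) = 60$)
$M = 316$ ($M = \left(-4\right) \left(-79\right) = 316$)
$w{\left(g \right)} = 180$ ($w{\left(g \right)} = 3 \left(g - \left(-60 + g\right)\right) = 3 \cdot 60 = 180$)
$D{\left(M \right)} + w{\left(-122 \right)} = -209 + 180 = -29$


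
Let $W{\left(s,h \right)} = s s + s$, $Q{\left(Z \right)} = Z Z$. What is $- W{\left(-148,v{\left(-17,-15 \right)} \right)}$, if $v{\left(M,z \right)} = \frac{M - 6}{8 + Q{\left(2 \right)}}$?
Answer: $-21756$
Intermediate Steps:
$Q{\left(Z \right)} = Z^{2}$
$v{\left(M,z \right)} = - \frac{1}{2} + \frac{M}{12}$ ($v{\left(M,z \right)} = \frac{M - 6}{8 + 2^{2}} = \frac{-6 + M}{8 + 4} = \frac{-6 + M}{12} = \left(-6 + M\right) \frac{1}{12} = - \frac{1}{2} + \frac{M}{12}$)
$W{\left(s,h \right)} = s + s^{2}$ ($W{\left(s,h \right)} = s^{2} + s = s + s^{2}$)
$- W{\left(-148,v{\left(-17,-15 \right)} \right)} = - \left(-148\right) \left(1 - 148\right) = - \left(-148\right) \left(-147\right) = \left(-1\right) 21756 = -21756$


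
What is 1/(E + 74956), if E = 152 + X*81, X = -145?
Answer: 1/63363 ≈ 1.5782e-5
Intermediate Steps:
E = -11593 (E = 152 - 145*81 = 152 - 11745 = -11593)
1/(E + 74956) = 1/(-11593 + 74956) = 1/63363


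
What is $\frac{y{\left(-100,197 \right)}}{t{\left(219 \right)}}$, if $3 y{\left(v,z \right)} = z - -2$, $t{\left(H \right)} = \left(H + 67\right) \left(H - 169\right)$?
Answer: $\frac{199}{42900} \approx 0.0046387$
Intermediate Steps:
$t{\left(H \right)} = \left(-169 + H\right) \left(67 + H\right)$ ($t{\left(H \right)} = \left(67 + H\right) \left(-169 + H\right) = \left(-169 + H\right) \left(67 + H\right)$)
$y{\left(v,z \right)} = \frac{2}{3} + \frac{z}{3}$ ($y{\left(v,z \right)} = \frac{z - -2}{3} = \frac{z + 2}{3} = \frac{2 + z}{3} = \frac{2}{3} + \frac{z}{3}$)
$\frac{y{\left(-100,197 \right)}}{t{\left(219 \right)}} = \frac{\frac{2}{3} + \frac{1}{3} \cdot 197}{-11323 + 219^{2} - 22338} = \frac{\frac{2}{3} + \frac{197}{3}}{-11323 + 47961 - 22338} = \frac{199}{3 \cdot 14300} = \frac{199}{3} \cdot \frac{1}{14300} = \frac{199}{42900}$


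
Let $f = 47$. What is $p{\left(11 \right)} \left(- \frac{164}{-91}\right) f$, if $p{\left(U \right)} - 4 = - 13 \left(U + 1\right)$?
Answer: $- \frac{1171616}{91} \approx -12875.0$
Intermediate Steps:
$p{\left(U \right)} = -9 - 13 U$ ($p{\left(U \right)} = 4 - 13 \left(U + 1\right) = 4 - 13 \left(1 + U\right) = 4 - \left(13 + 13 U\right) = -9 - 13 U$)
$p{\left(11 \right)} \left(- \frac{164}{-91}\right) f = \left(-9 - 143\right) \left(- \frac{164}{-91}\right) 47 = \left(-9 - 143\right) \left(\left(-164\right) \left(- \frac{1}{91}\right)\right) 47 = \left(-152\right) \frac{164}{91} \cdot 47 = \left(- \frac{24928}{91}\right) 47 = - \frac{1171616}{91}$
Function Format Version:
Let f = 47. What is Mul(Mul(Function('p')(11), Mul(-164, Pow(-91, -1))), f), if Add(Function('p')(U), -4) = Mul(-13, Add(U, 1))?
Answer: Rational(-1171616, 91) ≈ -12875.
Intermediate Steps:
Function('p')(U) = Add(-9, Mul(-13, U)) (Function('p')(U) = Add(4, Mul(-13, Add(U, 1))) = Add(4, Mul(-13, Add(1, U))) = Add(4, Add(-13, Mul(-13, U))) = Add(-9, Mul(-13, U)))
Mul(Mul(Function('p')(11), Mul(-164, Pow(-91, -1))), f) = Mul(Mul(Add(-9, Mul(-13, 11)), Mul(-164, Pow(-91, -1))), 47) = Mul(Mul(Add(-9, -143), Mul(-164, Rational(-1, 91))), 47) = Mul(Mul(-152, Rational(164, 91)), 47) = Mul(Rational(-24928, 91), 47) = Rational(-1171616, 91)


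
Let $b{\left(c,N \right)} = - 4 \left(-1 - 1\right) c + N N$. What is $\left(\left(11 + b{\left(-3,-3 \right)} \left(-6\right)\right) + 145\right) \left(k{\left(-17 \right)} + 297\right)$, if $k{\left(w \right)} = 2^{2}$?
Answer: $74046$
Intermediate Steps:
$k{\left(w \right)} = 4$
$b{\left(c,N \right)} = N^{2} + 8 c$ ($b{\left(c,N \right)} = \left(-4\right) \left(-2\right) c + N^{2} = 8 c + N^{2} = N^{2} + 8 c$)
$\left(\left(11 + b{\left(-3,-3 \right)} \left(-6\right)\right) + 145\right) \left(k{\left(-17 \right)} + 297\right) = \left(\left(11 + \left(\left(-3\right)^{2} + 8 \left(-3\right)\right) \left(-6\right)\right) + 145\right) \left(4 + 297\right) = \left(\left(11 + \left(9 - 24\right) \left(-6\right)\right) + 145\right) 301 = \left(\left(11 - -90\right) + 145\right) 301 = \left(\left(11 + 90\right) + 145\right) 301 = \left(101 + 145\right) 301 = 246 \cdot 301 = 74046$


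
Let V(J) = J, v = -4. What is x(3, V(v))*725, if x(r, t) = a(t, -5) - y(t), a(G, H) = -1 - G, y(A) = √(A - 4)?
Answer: 2175 - 1450*I*√2 ≈ 2175.0 - 2050.6*I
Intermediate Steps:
y(A) = √(-4 + A)
x(r, t) = -1 - t - √(-4 + t) (x(r, t) = (-1 - t) - √(-4 + t) = -1 - t - √(-4 + t))
x(3, V(v))*725 = (-1 - 1*(-4) - √(-4 - 4))*725 = (-1 + 4 - √(-8))*725 = (-1 + 4 - 2*I*√2)*725 = (3 - 2*I*√2)*725 = 2175 - 1450*I*√2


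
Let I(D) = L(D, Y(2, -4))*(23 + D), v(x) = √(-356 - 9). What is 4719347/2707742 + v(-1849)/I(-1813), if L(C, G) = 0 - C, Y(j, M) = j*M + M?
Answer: 4719347/2707742 - I*√365/3245270 ≈ 1.7429 - 5.887e-6*I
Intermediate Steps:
Y(j, M) = M + M*j (Y(j, M) = M*j + M = M + M*j)
L(C, G) = -C
v(x) = I*√365 (v(x) = √(-365) = I*√365)
I(D) = -D*(23 + D) (I(D) = (-D)*(23 + D) = -D*(23 + D))
4719347/2707742 + v(-1849)/I(-1813) = 4719347/2707742 + (I*√365)/((-1*(-1813)*(23 - 1813))) = 4719347*(1/2707742) + (I*√365)/((-1*(-1813)*(-1790))) = 4719347/2707742 + (I*√365)/(-3245270) = 4719347/2707742 + (I*√365)*(-1/3245270) = 4719347/2707742 - I*√365/3245270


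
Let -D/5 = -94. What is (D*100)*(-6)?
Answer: -282000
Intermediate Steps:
D = 470 (D = -5*(-94) = 470)
(D*100)*(-6) = (470*100)*(-6) = 47000*(-6) = -282000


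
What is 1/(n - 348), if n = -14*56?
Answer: -1/1132 ≈ -0.00088339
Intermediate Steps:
n = -784
1/(n - 348) = 1/(-784 - 348) = 1/(-1132) = -1/1132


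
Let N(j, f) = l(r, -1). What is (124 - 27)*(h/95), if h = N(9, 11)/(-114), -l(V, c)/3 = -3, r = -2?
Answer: -291/3610 ≈ -0.080609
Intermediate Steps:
l(V, c) = 9 (l(V, c) = -3*(-3) = 9)
N(j, f) = 9
h = -3/38 (h = 9/(-114) = 9*(-1/114) = -3/38 ≈ -0.078947)
(124 - 27)*(h/95) = (124 - 27)*(-3/38/95) = 97*(-3/38*1/95) = 97*(-3/3610) = -291/3610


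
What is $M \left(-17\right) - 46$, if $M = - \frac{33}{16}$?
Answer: $- \frac{175}{16} \approx -10.938$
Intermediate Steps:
$M = - \frac{33}{16}$ ($M = \left(-33\right) \frac{1}{16} = - \frac{33}{16} \approx -2.0625$)
$M \left(-17\right) - 46 = \left(- \frac{33}{16}\right) \left(-17\right) - 46 = \frac{561}{16} - 46 = - \frac{175}{16}$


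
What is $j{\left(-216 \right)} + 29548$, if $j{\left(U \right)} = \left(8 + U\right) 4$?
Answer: $28716$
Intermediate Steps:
$j{\left(U \right)} = 32 + 4 U$
$j{\left(-216 \right)} + 29548 = \left(32 + 4 \left(-216\right)\right) + 29548 = \left(32 - 864\right) + 29548 = -832 + 29548 = 28716$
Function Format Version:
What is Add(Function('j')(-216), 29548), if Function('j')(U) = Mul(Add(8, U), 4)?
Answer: 28716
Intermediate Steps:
Function('j')(U) = Add(32, Mul(4, U))
Add(Function('j')(-216), 29548) = Add(Add(32, Mul(4, -216)), 29548) = Add(Add(32, -864), 29548) = Add(-832, 29548) = 28716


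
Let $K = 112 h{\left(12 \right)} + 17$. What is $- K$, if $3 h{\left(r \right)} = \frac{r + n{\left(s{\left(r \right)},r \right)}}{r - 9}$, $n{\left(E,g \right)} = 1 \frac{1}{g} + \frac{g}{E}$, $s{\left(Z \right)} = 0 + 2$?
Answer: $- \frac{6535}{27} \approx -242.04$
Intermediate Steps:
$s{\left(Z \right)} = 2$
$n{\left(E,g \right)} = \frac{1}{g} + \frac{g}{E}$
$h{\left(r \right)} = \frac{\frac{1}{r} + \frac{3 r}{2}}{3 \left(-9 + r\right)}$ ($h{\left(r \right)} = \frac{\left(r + \left(\frac{1}{r} + \frac{r}{2}\right)\right) \frac{1}{r - 9}}{3} = \frac{\left(r + \left(\frac{1}{r} + r \frac{1}{2}\right)\right) \frac{1}{-9 + r}}{3} = \frac{\left(r + \left(\frac{1}{r} + \frac{r}{2}\right)\right) \frac{1}{-9 + r}}{3} = \frac{\left(\frac{1}{r} + \frac{3 r}{2}\right) \frac{1}{-9 + r}}{3} = \frac{\frac{1}{-9 + r} \left(\frac{1}{r} + \frac{3 r}{2}\right)}{3} = \frac{\frac{1}{r} + \frac{3 r}{2}}{3 \left(-9 + r\right)}$)
$K = \frac{6535}{27}$ ($K = 112 \frac{2 + 3 \cdot 12^{2}}{6 \cdot 12 \left(-9 + 12\right)} + 17 = 112 \cdot \frac{1}{6} \cdot \frac{1}{12} \cdot \frac{1}{3} \left(2 + 3 \cdot 144\right) + 17 = 112 \cdot \frac{1}{6} \cdot \frac{1}{12} \cdot \frac{1}{3} \left(2 + 432\right) + 17 = 112 \cdot \frac{1}{6} \cdot \frac{1}{12} \cdot \frac{1}{3} \cdot 434 + 17 = 112 \cdot \frac{217}{108} + 17 = \frac{6076}{27} + 17 = \frac{6535}{27} \approx 242.04$)
$- K = \left(-1\right) \frac{6535}{27} = - \frac{6535}{27}$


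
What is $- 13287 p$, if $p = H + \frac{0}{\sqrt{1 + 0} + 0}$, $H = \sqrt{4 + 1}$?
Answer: $- 13287 \sqrt{5} \approx -29711.0$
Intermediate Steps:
$H = \sqrt{5} \approx 2.2361$
$p = \sqrt{5}$ ($p = \sqrt{5} + \frac{0}{\sqrt{1 + 0} + 0} = \sqrt{5} + \frac{0}{\sqrt{1} + 0} = \sqrt{5} + \frac{0}{1 + 0} = \sqrt{5} + \frac{0}{1} = \sqrt{5} + 0 \cdot 1 = \sqrt{5} + 0 = \sqrt{5} \approx 2.2361$)
$- 13287 p = - 13287 \sqrt{5}$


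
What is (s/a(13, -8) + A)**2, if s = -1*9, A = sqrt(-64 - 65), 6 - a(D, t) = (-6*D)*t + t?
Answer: -48000819/372100 + 9*I*sqrt(129)/305 ≈ -129.0 + 0.33515*I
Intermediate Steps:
a(D, t) = 6 - t + 6*D*t (a(D, t) = 6 - ((-6*D)*t + t) = 6 - (-6*D*t + t) = 6 - (t - 6*D*t) = 6 + (-t + 6*D*t) = 6 - t + 6*D*t)
A = I*sqrt(129) (A = sqrt(-129) = I*sqrt(129) ≈ 11.358*I)
s = -9
(s/a(13, -8) + A)**2 = (-9/(6 - 1*(-8) + 6*13*(-8)) + I*sqrt(129))**2 = (-9/(6 + 8 - 624) + I*sqrt(129))**2 = (-9/(-610) + I*sqrt(129))**2 = (-9*(-1/610) + I*sqrt(129))**2 = (9/610 + I*sqrt(129))**2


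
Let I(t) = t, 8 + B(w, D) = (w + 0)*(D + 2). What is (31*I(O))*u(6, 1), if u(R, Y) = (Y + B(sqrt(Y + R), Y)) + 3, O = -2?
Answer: 248 - 186*sqrt(7) ≈ -244.11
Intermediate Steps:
B(w, D) = -8 + w*(2 + D) (B(w, D) = -8 + (w + 0)*(D + 2) = -8 + w*(2 + D))
u(R, Y) = -5 + Y + 2*sqrt(R + Y) + Y*sqrt(R + Y) (u(R, Y) = (Y + (-8 + 2*sqrt(Y + R) + Y*sqrt(Y + R))) + 3 = (Y + (-8 + 2*sqrt(R + Y) + Y*sqrt(R + Y))) + 3 = (-8 + Y + 2*sqrt(R + Y) + Y*sqrt(R + Y)) + 3 = -5 + Y + 2*sqrt(R + Y) + Y*sqrt(R + Y))
(31*I(O))*u(6, 1) = (31*(-2))*(-5 + 1 + 2*sqrt(6 + 1) + 1*sqrt(6 + 1)) = -62*(-5 + 1 + 2*sqrt(7) + 1*sqrt(7)) = -62*(-5 + 1 + 2*sqrt(7) + sqrt(7)) = -62*(-4 + 3*sqrt(7)) = 248 - 186*sqrt(7)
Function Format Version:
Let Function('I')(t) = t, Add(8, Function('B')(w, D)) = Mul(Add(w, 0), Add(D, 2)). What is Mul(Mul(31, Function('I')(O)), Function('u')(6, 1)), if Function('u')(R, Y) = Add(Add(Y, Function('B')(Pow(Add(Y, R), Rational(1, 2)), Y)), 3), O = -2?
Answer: Add(248, Mul(-186, Pow(7, Rational(1, 2)))) ≈ -244.11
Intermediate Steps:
Function('B')(w, D) = Add(-8, Mul(w, Add(2, D))) (Function('B')(w, D) = Add(-8, Mul(Add(w, 0), Add(D, 2))) = Add(-8, Mul(w, Add(2, D))))
Function('u')(R, Y) = Add(-5, Y, Mul(2, Pow(Add(R, Y), Rational(1, 2))), Mul(Y, Pow(Add(R, Y), Rational(1, 2)))) (Function('u')(R, Y) = Add(Add(Y, Add(-8, Mul(2, Pow(Add(Y, R), Rational(1, 2))), Mul(Y, Pow(Add(Y, R), Rational(1, 2))))), 3) = Add(Add(Y, Add(-8, Mul(2, Pow(Add(R, Y), Rational(1, 2))), Mul(Y, Pow(Add(R, Y), Rational(1, 2))))), 3) = Add(Add(-8, Y, Mul(2, Pow(Add(R, Y), Rational(1, 2))), Mul(Y, Pow(Add(R, Y), Rational(1, 2)))), 3) = Add(-5, Y, Mul(2, Pow(Add(R, Y), Rational(1, 2))), Mul(Y, Pow(Add(R, Y), Rational(1, 2)))))
Mul(Mul(31, Function('I')(O)), Function('u')(6, 1)) = Mul(Mul(31, -2), Add(-5, 1, Mul(2, Pow(Add(6, 1), Rational(1, 2))), Mul(1, Pow(Add(6, 1), Rational(1, 2))))) = Mul(-62, Add(-5, 1, Mul(2, Pow(7, Rational(1, 2))), Mul(1, Pow(7, Rational(1, 2))))) = Mul(-62, Add(-5, 1, Mul(2, Pow(7, Rational(1, 2))), Pow(7, Rational(1, 2)))) = Mul(-62, Add(-4, Mul(3, Pow(7, Rational(1, 2))))) = Add(248, Mul(-186, Pow(7, Rational(1, 2))))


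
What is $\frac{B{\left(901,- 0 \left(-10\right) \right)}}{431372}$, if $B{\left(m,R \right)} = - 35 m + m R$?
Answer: $- \frac{31535}{431372} \approx -0.073104$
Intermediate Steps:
$B{\left(m,R \right)} = - 35 m + R m$
$\frac{B{\left(901,- 0 \left(-10\right) \right)}}{431372} = \frac{901 \left(-35 - 0 \left(-10\right)\right)}{431372} = 901 \left(-35 - 0\right) \frac{1}{431372} = 901 \left(-35 + 0\right) \frac{1}{431372} = 901 \left(-35\right) \frac{1}{431372} = \left(-31535\right) \frac{1}{431372} = - \frac{31535}{431372}$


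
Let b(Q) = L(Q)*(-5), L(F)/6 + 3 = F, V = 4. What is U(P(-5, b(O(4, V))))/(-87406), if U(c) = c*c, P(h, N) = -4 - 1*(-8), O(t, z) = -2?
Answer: -8/43703 ≈ -0.00018305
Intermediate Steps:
L(F) = -18 + 6*F
b(Q) = 90 - 30*Q (b(Q) = (-18 + 6*Q)*(-5) = 90 - 30*Q)
P(h, N) = 4 (P(h, N) = -4 + 8 = 4)
U(c) = c**2
U(P(-5, b(O(4, V))))/(-87406) = 4**2/(-87406) = 16*(-1/87406) = -8/43703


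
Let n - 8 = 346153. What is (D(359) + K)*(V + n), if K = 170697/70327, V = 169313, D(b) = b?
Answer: 13102364524660/70327 ≈ 1.8631e+8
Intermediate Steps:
n = 346161 (n = 8 + 346153 = 346161)
K = 170697/70327 (K = 170697*(1/70327) = 170697/70327 ≈ 2.4272)
(D(359) + K)*(V + n) = (359 + 170697/70327)*(169313 + 346161) = (25418090/70327)*515474 = 13102364524660/70327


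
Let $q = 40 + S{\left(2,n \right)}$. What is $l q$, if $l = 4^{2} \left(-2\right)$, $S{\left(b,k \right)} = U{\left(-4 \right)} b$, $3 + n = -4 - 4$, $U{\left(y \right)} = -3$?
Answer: $-1088$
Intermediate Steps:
$n = -11$ ($n = -3 - 8 = -11$)
$S{\left(b,k \right)} = - 3 b$
$q = 34$ ($q = 40 - 6 = 34$)
$l = -32$ ($l = 16 \left(-2\right) = -32$)
$l q = \left(-32\right) 34 = -1088$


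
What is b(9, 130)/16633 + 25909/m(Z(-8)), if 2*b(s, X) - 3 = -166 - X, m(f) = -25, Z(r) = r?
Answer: -861896119/831650 ≈ -1036.4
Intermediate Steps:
b(s, X) = -163/2 - X/2 (b(s, X) = 3/2 + (-166 - X)/2 = 3/2 + (-83 - X/2) = -163/2 - X/2)
b(9, 130)/16633 + 25909/m(Z(-8)) = (-163/2 - 1/2*130)/16633 + 25909/(-25) = (-163/2 - 65)*(1/16633) + 25909*(-1/25) = -293/2*1/16633 - 25909/25 = -293/33266 - 25909/25 = -861896119/831650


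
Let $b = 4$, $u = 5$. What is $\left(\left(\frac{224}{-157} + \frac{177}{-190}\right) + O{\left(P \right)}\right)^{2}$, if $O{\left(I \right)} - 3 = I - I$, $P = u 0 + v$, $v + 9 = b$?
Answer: $\frac{366377881}{889828900} \approx 0.41174$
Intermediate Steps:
$v = -5$ ($v = -9 + 4 = -5$)
$P = -5$ ($P = 5 \cdot 0 - 5 = 0 - 5 = -5$)
$O{\left(I \right)} = 3$ ($O{\left(I \right)} = 3 + \left(I - I\right) = 3 + 0 = 3$)
$\left(\left(\frac{224}{-157} + \frac{177}{-190}\right) + O{\left(P \right)}\right)^{2} = \left(\left(\frac{224}{-157} + \frac{177}{-190}\right) + 3\right)^{2} = \left(\left(224 \left(- \frac{1}{157}\right) + 177 \left(- \frac{1}{190}\right)\right) + 3\right)^{2} = \left(\left(- \frac{224}{157} - \frac{177}{190}\right) + 3\right)^{2} = \left(- \frac{70349}{29830} + 3\right)^{2} = \left(\frac{19141}{29830}\right)^{2} = \frac{366377881}{889828900}$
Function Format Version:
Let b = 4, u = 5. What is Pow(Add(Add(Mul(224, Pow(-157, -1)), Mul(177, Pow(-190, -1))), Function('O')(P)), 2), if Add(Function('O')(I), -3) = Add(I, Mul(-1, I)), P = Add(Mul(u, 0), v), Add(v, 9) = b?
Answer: Rational(366377881, 889828900) ≈ 0.41174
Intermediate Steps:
v = -5 (v = Add(-9, 4) = -5)
P = -5 (P = Add(Mul(5, 0), -5) = Add(0, -5) = -5)
Function('O')(I) = 3 (Function('O')(I) = Add(3, Add(I, Mul(-1, I))) = Add(3, 0) = 3)
Pow(Add(Add(Mul(224, Pow(-157, -1)), Mul(177, Pow(-190, -1))), Function('O')(P)), 2) = Pow(Add(Add(Mul(224, Pow(-157, -1)), Mul(177, Pow(-190, -1))), 3), 2) = Pow(Add(Add(Mul(224, Rational(-1, 157)), Mul(177, Rational(-1, 190))), 3), 2) = Pow(Add(Add(Rational(-224, 157), Rational(-177, 190)), 3), 2) = Pow(Add(Rational(-70349, 29830), 3), 2) = Pow(Rational(19141, 29830), 2) = Rational(366377881, 889828900)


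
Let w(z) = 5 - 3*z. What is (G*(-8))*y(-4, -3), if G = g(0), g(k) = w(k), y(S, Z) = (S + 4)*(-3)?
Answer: 0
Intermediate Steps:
y(S, Z) = -12 - 3*S (y(S, Z) = (4 + S)*(-3) = -12 - 3*S)
g(k) = 5 - 3*k
G = 5 (G = 5 - 3*0 = 5 + 0 = 5)
(G*(-8))*y(-4, -3) = (5*(-8))*(-12 - 3*(-4)) = -40*(-12 + 12) = -40*0 = 0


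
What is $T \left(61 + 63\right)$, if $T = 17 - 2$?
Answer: $1860$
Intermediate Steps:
$T = 15$ ($T = 17 - 2 = 15$)
$T \left(61 + 63\right) = 15 \left(61 + 63\right) = 15 \cdot 124 = 1860$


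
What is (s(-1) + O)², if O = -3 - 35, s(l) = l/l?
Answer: 1369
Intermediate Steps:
s(l) = 1
O = -38
(s(-1) + O)² = (1 - 38)² = (-37)² = 1369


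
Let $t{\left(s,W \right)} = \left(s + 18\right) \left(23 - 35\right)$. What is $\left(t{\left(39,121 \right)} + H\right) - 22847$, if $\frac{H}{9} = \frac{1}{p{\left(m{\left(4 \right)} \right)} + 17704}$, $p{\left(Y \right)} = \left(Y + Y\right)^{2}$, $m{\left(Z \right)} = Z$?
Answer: $- \frac{418098799}{17768} \approx -23531.0$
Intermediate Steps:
$p{\left(Y \right)} = 4 Y^{2}$ ($p{\left(Y \right)} = \left(2 Y\right)^{2} = 4 Y^{2}$)
$t{\left(s,W \right)} = -216 - 12 s$ ($t{\left(s,W \right)} = \left(18 + s\right) \left(-12\right) = -216 - 12 s$)
$H = \frac{9}{17768}$ ($H = \frac{9}{4 \cdot 4^{2} + 17704} = \frac{9}{4 \cdot 16 + 17704} = \frac{9}{64 + 17704} = \frac{9}{17768} \approx 0.00050653$)
$\left(t{\left(39,121 \right)} + H\right) - 22847 = \left(\left(-216 - 468\right) + \frac{9}{17768}\right) - 22847 = \left(-684 + \frac{9}{17768}\right) - 22847 = - \frac{12153303}{17768} - 22847 = - \frac{418098799}{17768}$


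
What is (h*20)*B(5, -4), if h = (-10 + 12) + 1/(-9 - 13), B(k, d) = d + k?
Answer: 430/11 ≈ 39.091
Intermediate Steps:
h = 43/22 (h = 2 + 1/(-22) = 2 - 1/22 = 43/22 ≈ 1.9545)
(h*20)*B(5, -4) = ((43/22)*20)*(-4 + 5) = (430/11)*1 = 430/11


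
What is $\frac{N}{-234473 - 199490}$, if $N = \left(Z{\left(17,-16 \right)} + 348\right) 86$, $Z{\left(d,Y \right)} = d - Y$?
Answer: $- \frac{32766}{433963} \approx -0.075504$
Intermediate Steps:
$N = 32766$ ($N = \left(\left(17 - -16\right) + 348\right) 86 = \left(\left(17 + 16\right) + 348\right) 86 = \left(33 + 348\right) 86 = 381 \cdot 86 = 32766$)
$\frac{N}{-234473 - 199490} = \frac{32766}{-234473 - 199490} = \frac{32766}{-433963} = 32766 \left(- \frac{1}{433963}\right) = - \frac{32766}{433963}$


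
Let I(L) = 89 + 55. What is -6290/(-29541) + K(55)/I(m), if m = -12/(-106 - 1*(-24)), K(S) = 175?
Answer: 2025145/1417968 ≈ 1.4282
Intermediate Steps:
m = 6/41 (m = -12/(-106 + 24) = -12/(-82) = -12*(-1/82) = 6/41 ≈ 0.14634)
I(L) = 144
-6290/(-29541) + K(55)/I(m) = -6290/(-29541) + 175/144 = -6290*(-1/29541) + 175*(1/144) = 6290/29541 + 175/144 = 2025145/1417968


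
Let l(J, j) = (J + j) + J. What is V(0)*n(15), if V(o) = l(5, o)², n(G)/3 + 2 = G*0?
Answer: -600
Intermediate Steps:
n(G) = -6 (n(G) = -6 + 3*(G*0) = -6 + 3*0 = -6 + 0 = -6)
l(J, j) = j + 2*J
V(o) = (10 + o)² (V(o) = (o + 2*5)² = (o + 10)² = (10 + o)²)
V(0)*n(15) = (10 + 0)²*(-6) = 10²*(-6) = 100*(-6) = -600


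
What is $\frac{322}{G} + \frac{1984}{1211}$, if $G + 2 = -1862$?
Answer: $\frac{1654117}{1128652} \approx 1.4656$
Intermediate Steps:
$G = -1864$ ($G = -2 - 1862 = -1864$)
$\frac{322}{G} + \frac{1984}{1211} = \frac{322}{-1864} + \frac{1984}{1211} = 322 \left(- \frac{1}{1864}\right) + 1984 \cdot \frac{1}{1211} = - \frac{161}{932} + \frac{1984}{1211} = \frac{1654117}{1128652}$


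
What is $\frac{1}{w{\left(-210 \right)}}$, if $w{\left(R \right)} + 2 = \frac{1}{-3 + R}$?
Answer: $- \frac{213}{427} \approx -0.49883$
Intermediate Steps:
$w{\left(R \right)} = -2 + \frac{1}{-3 + R}$
$\frac{1}{w{\left(-210 \right)}} = \frac{1}{\frac{1}{-3 - 210} \left(7 - -420\right)} = \frac{1}{\frac{1}{-213} \left(7 + 420\right)} = \frac{1}{\left(- \frac{1}{213}\right) 427} = \frac{1}{- \frac{427}{213}} = - \frac{213}{427}$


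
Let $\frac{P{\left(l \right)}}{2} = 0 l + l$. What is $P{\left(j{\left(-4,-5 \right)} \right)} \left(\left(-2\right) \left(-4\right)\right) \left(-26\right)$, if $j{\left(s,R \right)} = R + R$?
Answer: $4160$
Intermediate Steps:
$j{\left(s,R \right)} = 2 R$
$P{\left(l \right)} = 2 l$ ($P{\left(l \right)} = 2 \left(0 l + l\right) = 2 \left(0 + l\right) = 2 l$)
$P{\left(j{\left(-4,-5 \right)} \right)} \left(\left(-2\right) \left(-4\right)\right) \left(-26\right) = 2 \cdot 2 \left(-5\right) \left(\left(-2\right) \left(-4\right)\right) \left(-26\right) = 2 \left(-10\right) 8 \left(-26\right) = \left(-20\right) 8 \left(-26\right) = \left(-160\right) \left(-26\right) = 4160$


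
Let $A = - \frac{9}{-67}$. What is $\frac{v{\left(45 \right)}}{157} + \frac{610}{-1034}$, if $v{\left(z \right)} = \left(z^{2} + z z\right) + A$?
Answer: $\frac{137084308}{5438323} \approx 25.207$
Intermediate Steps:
$A = \frac{9}{67}$ ($A = \left(-9\right) \left(- \frac{1}{67}\right) = \frac{9}{67} \approx 0.13433$)
$v{\left(z \right)} = \frac{9}{67} + 2 z^{2}$ ($v{\left(z \right)} = \left(z^{2} + z z\right) + \frac{9}{67} = \left(z^{2} + z^{2}\right) + \frac{9}{67} = 2 z^{2} + \frac{9}{67} = \frac{9}{67} + 2 z^{2}$)
$\frac{v{\left(45 \right)}}{157} + \frac{610}{-1034} = \frac{\frac{9}{67} + 2 \cdot 45^{2}}{157} + \frac{610}{-1034} = \left(\frac{9}{67} + 2 \cdot 2025\right) \frac{1}{157} + 610 \left(- \frac{1}{1034}\right) = \left(\frac{9}{67} + 4050\right) \frac{1}{157} - \frac{305}{517} = \frac{271359}{67} \cdot \frac{1}{157} - \frac{305}{517} = \frac{271359}{10519} - \frac{305}{517} = \frac{137084308}{5438323}$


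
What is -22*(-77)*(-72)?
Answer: -121968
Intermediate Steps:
-22*(-77)*(-72) = 1694*(-72) = -121968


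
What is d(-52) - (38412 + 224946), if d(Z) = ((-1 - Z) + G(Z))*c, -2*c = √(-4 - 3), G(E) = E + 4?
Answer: -263358 - 3*I*√7/2 ≈ -2.6336e+5 - 3.9686*I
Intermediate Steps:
G(E) = 4 + E
c = -I*√7/2 (c = -√(-4 - 3)/2 = -I*√7/2 ≈ -1.3229*I)
d(Z) = -3*I*√7/2 (d(Z) = ((-1 - Z) + (4 + Z))*(-I*√7/2) = 3*(-I*√7/2) = -3*I*√7/2)
d(-52) - (38412 + 224946) = -3*I*√7/2 - (38412 + 224946) = -3*I*√7/2 - 1*263358 = -3*I*√7/2 - 263358 = -263358 - 3*I*√7/2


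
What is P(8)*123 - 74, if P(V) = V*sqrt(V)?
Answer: -74 + 1968*sqrt(2) ≈ 2709.2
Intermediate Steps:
P(V) = V**(3/2)
P(8)*123 - 74 = 8**(3/2)*123 - 74 = (16*sqrt(2))*123 - 74 = 1968*sqrt(2) - 74 = -74 + 1968*sqrt(2)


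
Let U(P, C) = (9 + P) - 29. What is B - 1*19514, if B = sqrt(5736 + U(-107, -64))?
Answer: -19514 + sqrt(5609) ≈ -19439.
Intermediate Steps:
U(P, C) = -20 + P
B = sqrt(5609) (B = sqrt(5736 + (-20 - 107)) = sqrt(5736 - 127) = sqrt(5609) ≈ 74.893)
B - 1*19514 = sqrt(5609) - 1*19514 = sqrt(5609) - 19514 = -19514 + sqrt(5609)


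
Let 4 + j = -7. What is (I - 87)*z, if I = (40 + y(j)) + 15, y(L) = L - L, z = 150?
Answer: -4800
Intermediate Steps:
j = -11 (j = -4 - 7 = -11)
y(L) = 0
I = 55 (I = (40 + 0) + 15 = 40 + 15 = 55)
(I - 87)*z = (55 - 87)*150 = -32*150 = -4800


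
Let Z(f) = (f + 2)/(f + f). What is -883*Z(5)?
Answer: -6181/10 ≈ -618.10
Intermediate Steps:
Z(f) = (2 + f)/(2*f) (Z(f) = (2 + f)/((2*f)) = (2 + f)*(1/(2*f)) = (2 + f)/(2*f))
-883*Z(5) = -883*(2 + 5)/(2*5) = -883*7/(2*5) = -883*7/10 = -6181/10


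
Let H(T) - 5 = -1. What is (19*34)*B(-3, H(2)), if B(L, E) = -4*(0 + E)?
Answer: -10336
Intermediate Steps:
H(T) = 4 (H(T) = 5 - 1 = 4)
B(L, E) = -4*E
(19*34)*B(-3, H(2)) = (19*34)*(-4*4) = 646*(-16) = -10336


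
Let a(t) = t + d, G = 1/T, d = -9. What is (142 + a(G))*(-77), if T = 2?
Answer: -20559/2 ≈ -10280.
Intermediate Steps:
G = 1/2 ≈ 0.50000
a(t) = -9 + t (a(t) = t - 9 = -9 + t)
(142 + a(G))*(-77) = (142 + (-9 + 1/2))*(-77) = (142 - 17/2)*(-77) = (267/2)*(-77) = -20559/2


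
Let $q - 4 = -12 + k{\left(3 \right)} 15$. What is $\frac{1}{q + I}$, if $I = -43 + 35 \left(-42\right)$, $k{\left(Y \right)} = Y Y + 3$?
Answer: $- \frac{1}{1341} \approx -0.00074571$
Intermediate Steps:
$k{\left(Y \right)} = 3 + Y^{2}$ ($k{\left(Y \right)} = Y^{2} + 3 = 3 + Y^{2}$)
$I = -1513$ ($I = -43 - 1470 = -1513$)
$q = 172$ ($q = 4 - \left(12 - \left(3 + 3^{2}\right) 15\right) = 4 - \left(12 - \left(3 + 9\right) 15\right) = 4 + \left(-12 + 12 \cdot 15\right) = 4 + \left(-12 + 180\right) = 4 + 168 = 172$)
$\frac{1}{q + I} = \frac{1}{172 - 1513} = \frac{1}{-1341} = - \frac{1}{1341}$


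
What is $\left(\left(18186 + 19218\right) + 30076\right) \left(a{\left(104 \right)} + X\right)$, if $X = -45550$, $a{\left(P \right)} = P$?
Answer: $-3066696080$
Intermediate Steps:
$\left(\left(18186 + 19218\right) + 30076\right) \left(a{\left(104 \right)} + X\right) = \left(\left(18186 + 19218\right) + 30076\right) \left(104 - 45550\right) = \left(37404 + 30076\right) \left(-45446\right) = 67480 \left(-45446\right) = -3066696080$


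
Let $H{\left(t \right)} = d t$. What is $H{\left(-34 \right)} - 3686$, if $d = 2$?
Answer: $-3754$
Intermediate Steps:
$H{\left(t \right)} = 2 t$
$H{\left(-34 \right)} - 3686 = 2 \left(-34\right) - 3686 = -68 - 3686 = -3754$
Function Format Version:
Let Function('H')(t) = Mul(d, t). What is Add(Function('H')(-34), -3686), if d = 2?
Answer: -3754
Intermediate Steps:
Function('H')(t) = Mul(2, t)
Add(Function('H')(-34), -3686) = Add(Mul(2, -34), -3686) = Add(-68, -3686) = -3754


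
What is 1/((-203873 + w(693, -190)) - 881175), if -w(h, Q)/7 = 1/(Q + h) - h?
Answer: -503/543339098 ≈ -9.2576e-7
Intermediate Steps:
w(h, Q) = -7/(Q + h) + 7*h (w(h, Q) = -7*(1/(Q + h) - h) = -7/(Q + h) + 7*h)
1/((-203873 + w(693, -190)) - 881175) = 1/((-203873 + 7*(-1 + 693**2 - 190*693)/(-190 + 693)) - 881175) = 1/((-203873 + 7*(-1 + 480249 - 131670)/503) - 881175) = 1/((-203873 + 7*(1/503)*348578) - 881175) = 1/((-203873 + 2440046/503) - 881175) = 1/(-100108073/503 - 881175) = 1/(-543339098/503) = -503/543339098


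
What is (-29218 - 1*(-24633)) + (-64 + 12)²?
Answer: -1881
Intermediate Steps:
(-29218 - 1*(-24633)) + (-64 + 12)² = (-29218 + 24633) + (-52)² = -4585 + 2704 = -1881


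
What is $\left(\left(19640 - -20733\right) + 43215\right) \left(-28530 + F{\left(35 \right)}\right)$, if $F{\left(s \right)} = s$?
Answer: $-2381840060$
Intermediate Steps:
$\left(\left(19640 - -20733\right) + 43215\right) \left(-28530 + F{\left(35 \right)}\right) = \left(\left(19640 - -20733\right) + 43215\right) \left(-28530 + 35\right) = \left(\left(19640 + 20733\right) + 43215\right) \left(-28495\right) = \left(40373 + 43215\right) \left(-28495\right) = 83588 \left(-28495\right) = -2381840060$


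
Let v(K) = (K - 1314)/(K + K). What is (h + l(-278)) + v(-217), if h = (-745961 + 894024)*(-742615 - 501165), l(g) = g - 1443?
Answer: -79924485138143/434 ≈ -1.8416e+11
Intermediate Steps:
l(g) = -1443 + g
v(K) = (-1314 + K)/(2*K) (v(K) = (-1314 + K)/((2*K)) = (-1314 + K)*(1/(2*K)) = (-1314 + K)/(2*K))
h = -184157798140 (h = 148063*(-1243780) = -184157798140)
(h + l(-278)) + v(-217) = (-184157798140 + (-1443 - 278)) + (1/2)*(-1314 - 217)/(-217) = (-184157798140 - 1721) + (1/2)*(-1/217)*(-1531) = -184157799861 + 1531/434 = -79924485138143/434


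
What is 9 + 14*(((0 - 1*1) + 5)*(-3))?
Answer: -159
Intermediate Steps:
9 + 14*(((0 - 1*1) + 5)*(-3)) = 9 + 14*(((0 - 1) + 5)*(-3)) = 9 + 14*((-1 + 5)*(-3)) = 9 + 14*(4*(-3)) = 9 + 14*(-12) = 9 - 168 = -159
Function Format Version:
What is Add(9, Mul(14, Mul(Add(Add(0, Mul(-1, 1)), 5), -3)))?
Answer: -159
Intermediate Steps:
Add(9, Mul(14, Mul(Add(Add(0, Mul(-1, 1)), 5), -3))) = Add(9, Mul(14, Mul(Add(Add(0, -1), 5), -3))) = Add(9, Mul(14, Mul(Add(-1, 5), -3))) = Add(9, Mul(14, Mul(4, -3))) = Add(9, Mul(14, -12)) = Add(9, -168) = -159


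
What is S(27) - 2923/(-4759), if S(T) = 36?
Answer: 174247/4759 ≈ 36.614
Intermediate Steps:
S(27) - 2923/(-4759) = 36 - 2923/(-4759) = 36 - 2923*(-1)/4759 = 36 - 1*(-2923/4759) = 36 + 2923/4759 = 174247/4759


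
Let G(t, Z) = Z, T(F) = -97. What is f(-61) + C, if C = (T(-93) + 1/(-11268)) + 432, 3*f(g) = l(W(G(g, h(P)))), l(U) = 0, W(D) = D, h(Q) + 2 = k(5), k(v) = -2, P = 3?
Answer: 3774779/11268 ≈ 335.00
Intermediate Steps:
h(Q) = -4 (h(Q) = -2 - 2 = -4)
f(g) = 0 (f(g) = (⅓)*0 = 0)
C = 3774779/11268 (C = (-97 + 1/(-11268)) + 432 = (-97 - 1/11268) + 432 = -1092997/11268 + 432 = 3774779/11268 ≈ 335.00)
f(-61) + C = 0 + 3774779/11268 = 3774779/11268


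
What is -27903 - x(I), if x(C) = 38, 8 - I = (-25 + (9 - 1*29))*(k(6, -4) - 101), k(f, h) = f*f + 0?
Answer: -27941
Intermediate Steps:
k(f, h) = f**2 (k(f, h) = f**2 + 0 = f**2)
I = -2917 (I = 8 - (-25 + (9 - 1*29))*(6**2 - 101) = 8 - (-25 + (9 - 29))*(36 - 101) = 8 - (-25 - 20)*(-65) = 8 - (-45)*(-65) = 8 - 1*2925 = 8 - 2925 = -2917)
-27903 - x(I) = -27903 - 1*38 = -27903 - 38 = -27941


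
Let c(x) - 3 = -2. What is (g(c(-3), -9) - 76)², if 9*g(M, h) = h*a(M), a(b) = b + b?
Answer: 6084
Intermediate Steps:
c(x) = 1 (c(x) = 3 - 2 = 1)
a(b) = 2*b
g(M, h) = 2*M*h/9 (g(M, h) = (h*(2*M))/9 = (2*M*h)/9 = 2*M*h/9)
(g(c(-3), -9) - 76)² = ((2/9)*1*(-9) - 76)² = (-2 - 76)² = (-78)² = 6084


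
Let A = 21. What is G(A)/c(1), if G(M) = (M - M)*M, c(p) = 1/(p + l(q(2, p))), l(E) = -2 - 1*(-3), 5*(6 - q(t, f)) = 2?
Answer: 0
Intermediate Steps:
q(t, f) = 28/5 (q(t, f) = 6 - ⅕*2 = 6 - ⅖ = 28/5)
l(E) = 1 (l(E) = -2 + 3 = 1)
c(p) = 1/(1 + p) (c(p) = 1/(p + 1) = 1/(1 + p))
G(M) = 0 (G(M) = 0*M = 0)
G(A)/c(1) = 0/(1/(1 + 1)) = 0/(1/2) = 0/(½) = 0*2 = 0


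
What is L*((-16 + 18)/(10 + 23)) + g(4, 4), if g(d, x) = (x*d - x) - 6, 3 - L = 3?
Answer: 6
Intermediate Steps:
L = 0 (L = 3 - 1*3 = 3 - 3 = 0)
g(d, x) = -6 - x + d*x (g(d, x) = (d*x - x) - 6 = (-x + d*x) - 6 = -6 - x + d*x)
L*((-16 + 18)/(10 + 23)) + g(4, 4) = 0*((-16 + 18)/(10 + 23)) + (-6 - 1*4 + 4*4) = 0*(2/33) + (-6 - 4 + 16) = 0*(2*(1/33)) + 6 = 0*(2/33) + 6 = 0 + 6 = 6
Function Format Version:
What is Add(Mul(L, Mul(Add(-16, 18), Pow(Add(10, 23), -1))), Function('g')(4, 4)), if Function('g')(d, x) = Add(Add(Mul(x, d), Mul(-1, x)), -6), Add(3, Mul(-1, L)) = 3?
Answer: 6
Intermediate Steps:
L = 0 (L = Add(3, Mul(-1, 3)) = Add(3, -3) = 0)
Function('g')(d, x) = Add(-6, Mul(-1, x), Mul(d, x)) (Function('g')(d, x) = Add(Add(Mul(d, x), Mul(-1, x)), -6) = Add(Add(Mul(-1, x), Mul(d, x)), -6) = Add(-6, Mul(-1, x), Mul(d, x)))
Add(Mul(L, Mul(Add(-16, 18), Pow(Add(10, 23), -1))), Function('g')(4, 4)) = Add(Mul(0, Mul(Add(-16, 18), Pow(Add(10, 23), -1))), Add(-6, Mul(-1, 4), Mul(4, 4))) = Add(Mul(0, Mul(2, Pow(33, -1))), Add(-6, -4, 16)) = Add(Mul(0, Mul(2, Rational(1, 33))), 6) = Add(Mul(0, Rational(2, 33)), 6) = Add(0, 6) = 6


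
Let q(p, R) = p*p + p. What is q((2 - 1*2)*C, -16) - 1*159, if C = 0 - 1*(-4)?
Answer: -159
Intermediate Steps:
C = 4 (C = 0 + 4 = 4)
q(p, R) = p + p² (q(p, R) = p² + p = p + p²)
q((2 - 1*2)*C, -16) - 1*159 = ((2 - 1*2)*4)*(1 + (2 - 1*2)*4) - 1*159 = ((2 - 2)*4)*(1 + (2 - 2)*4) - 159 = (0*4)*(1 + 0*4) - 159 = 0*(1 + 0) - 159 = 0*1 - 159 = 0 - 159 = -159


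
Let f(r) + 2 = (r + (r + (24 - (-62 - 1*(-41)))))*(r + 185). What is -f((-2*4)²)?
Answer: -43075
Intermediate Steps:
f(r) = -2 + (45 + 2*r)*(185 + r) (f(r) = -2 + (r + (r + (24 - (-62 - 1*(-41)))))*(r + 185) = -2 + (r + (r + (24 - (-62 + 41))))*(185 + r) = -2 + (r + (r + (24 - 1*(-21))))*(185 + r) = -2 + (r + (r + (24 + 21)))*(185 + r) = -2 + (r + (r + 45))*(185 + r) = -2 + (r + (45 + r))*(185 + r) = -2 + (45 + 2*r)*(185 + r))
-f((-2*4)²) = -(8323 + 2*((-2*4)²)² + 415*(-2*4)²) = -(8323 + 2*((-8)²)² + 415*(-8)²) = -(8323 + 2*64² + 415*64) = -(8323 + 2*4096 + 26560) = -(8323 + 8192 + 26560) = -1*43075 = -43075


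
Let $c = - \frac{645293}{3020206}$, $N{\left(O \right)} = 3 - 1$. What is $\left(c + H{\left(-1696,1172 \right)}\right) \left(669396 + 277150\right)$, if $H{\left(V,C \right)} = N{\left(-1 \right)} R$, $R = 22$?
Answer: $\frac{62587406232483}{1510103} \approx 4.1446 \cdot 10^{7}$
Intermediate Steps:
$N{\left(O \right)} = 2$
$c = - \frac{645293}{3020206}$ ($c = \left(-645293\right) \frac{1}{3020206} = - \frac{645293}{3020206} \approx -0.21366$)
$H{\left(V,C \right)} = 44$ ($H{\left(V,C \right)} = 2 \cdot 22 = 44$)
$\left(c + H{\left(-1696,1172 \right)}\right) \left(669396 + 277150\right) = \left(- \frac{645293}{3020206} + 44\right) \left(669396 + 277150\right) = \frac{132243771}{3020206} \cdot 946546 = \frac{62587406232483}{1510103}$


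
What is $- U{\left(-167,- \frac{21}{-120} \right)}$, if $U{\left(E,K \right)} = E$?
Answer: $167$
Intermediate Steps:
$- U{\left(-167,- \frac{21}{-120} \right)} = \left(-1\right) \left(-167\right) = 167$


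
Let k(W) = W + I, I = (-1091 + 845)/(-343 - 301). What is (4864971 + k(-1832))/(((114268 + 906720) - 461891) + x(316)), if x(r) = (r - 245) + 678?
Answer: 1565930881/180270412 ≈ 8.6866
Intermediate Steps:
x(r) = 433 + r (x(r) = (-245 + r) + 678 = 433 + r)
I = 123/322 (I = -246/(-644) = -246*(-1/644) = 123/322 ≈ 0.38199)
k(W) = 123/322 + W (k(W) = W + 123/322 = 123/322 + W)
(4864971 + k(-1832))/(((114268 + 906720) - 461891) + x(316)) = (4864971 + (123/322 - 1832))/(((114268 + 906720) - 461891) + (433 + 316)) = (4864971 - 589781/322)/((1020988 - 461891) + 749) = 1565930881/(322*(559097 + 749)) = (1565930881/322)/559846 = (1565930881/322)*(1/559846) = 1565930881/180270412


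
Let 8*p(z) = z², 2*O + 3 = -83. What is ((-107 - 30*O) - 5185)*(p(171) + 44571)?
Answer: -772003809/4 ≈ -1.9300e+8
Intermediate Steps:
O = -43 (O = -3/2 + (½)*(-83) = -3/2 - 83/2 = -43)
p(z) = z²/8
((-107 - 30*O) - 5185)*(p(171) + 44571) = ((-107 - 30*(-43)) - 5185)*((⅛)*171² + 44571) = ((-107 + 1290) - 5185)*((⅛)*29241 + 44571) = (1183 - 5185)*(29241/8 + 44571) = -4002*385809/8 = -772003809/4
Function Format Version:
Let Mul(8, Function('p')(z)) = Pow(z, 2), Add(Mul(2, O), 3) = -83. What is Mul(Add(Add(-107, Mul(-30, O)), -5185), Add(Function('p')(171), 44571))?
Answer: Rational(-772003809, 4) ≈ -1.9300e+8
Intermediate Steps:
O = -43 (O = Add(Rational(-3, 2), Mul(Rational(1, 2), -83)) = Add(Rational(-3, 2), Rational(-83, 2)) = -43)
Function('p')(z) = Mul(Rational(1, 8), Pow(z, 2))
Mul(Add(Add(-107, Mul(-30, O)), -5185), Add(Function('p')(171), 44571)) = Mul(Add(Add(-107, Mul(-30, -43)), -5185), Add(Mul(Rational(1, 8), Pow(171, 2)), 44571)) = Mul(Add(Add(-107, 1290), -5185), Add(Mul(Rational(1, 8), 29241), 44571)) = Mul(Add(1183, -5185), Add(Rational(29241, 8), 44571)) = Mul(-4002, Rational(385809, 8)) = Rational(-772003809, 4)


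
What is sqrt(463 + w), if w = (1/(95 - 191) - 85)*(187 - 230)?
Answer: sqrt(2372226)/24 ≈ 64.175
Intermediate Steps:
w = 350923/96 (w = (1/(-96) - 85)*(-43) = (-1/96 - 85)*(-43) = -8161/96*(-43) = 350923/96 ≈ 3655.4)
sqrt(463 + w) = sqrt(463 + 350923/96) = sqrt(395371/96) = sqrt(2372226)/24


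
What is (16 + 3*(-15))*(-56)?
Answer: 1624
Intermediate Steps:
(16 + 3*(-15))*(-56) = (16 - 45)*(-56) = -29*(-56) = 1624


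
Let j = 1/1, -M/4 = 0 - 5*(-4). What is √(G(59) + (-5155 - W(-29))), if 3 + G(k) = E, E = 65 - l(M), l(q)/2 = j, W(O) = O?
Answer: I*√5066 ≈ 71.176*I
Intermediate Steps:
M = -80 (M = -4*(0 - 5*(-4)) = -4*(0 + 20) = -4*20 = -80)
j = 1
l(q) = 2 (l(q) = 2*1 = 2)
E = 63 (E = 65 - 1*2 = 65 - 2 = 63)
G(k) = 60 (G(k) = -3 + 63 = 60)
√(G(59) + (-5155 - W(-29))) = √(60 + (-5155 - 1*(-29))) = √(60 + (-5155 + 29)) = √(60 - 5126) = √(-5066) = I*√5066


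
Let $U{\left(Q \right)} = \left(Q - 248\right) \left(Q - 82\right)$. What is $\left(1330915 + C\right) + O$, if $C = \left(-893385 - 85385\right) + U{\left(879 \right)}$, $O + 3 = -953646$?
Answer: $-98597$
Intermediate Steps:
$O = -953649$ ($O = -3 - 953646 = -953649$)
$U{\left(Q \right)} = \left(-248 + Q\right) \left(-82 + Q\right)$
$C = -475863$ ($C = \left(-893385 - 85385\right) + \left(20336 + 879^{2} - 290070\right) = -978770 + \left(20336 + 772641 - 290070\right) = -978770 + 502907 = -475863$)
$\left(1330915 + C\right) + O = \left(1330915 - 475863\right) - 953649 = 855052 - 953649 = -98597$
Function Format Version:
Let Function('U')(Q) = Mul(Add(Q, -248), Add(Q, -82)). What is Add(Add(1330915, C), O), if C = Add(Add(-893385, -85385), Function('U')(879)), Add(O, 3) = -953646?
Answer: -98597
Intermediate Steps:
O = -953649 (O = Add(-3, -953646) = -953649)
Function('U')(Q) = Mul(Add(-248, Q), Add(-82, Q))
C = -475863 (C = Add(Add(-893385, -85385), Add(20336, Pow(879, 2), Mul(-330, 879))) = Add(-978770, Add(20336, 772641, -290070)) = Add(-978770, 502907) = -475863)
Add(Add(1330915, C), O) = Add(Add(1330915, -475863), -953649) = Add(855052, -953649) = -98597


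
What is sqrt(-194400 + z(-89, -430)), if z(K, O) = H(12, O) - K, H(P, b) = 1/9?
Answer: I*sqrt(1748798)/3 ≈ 440.81*I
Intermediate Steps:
H(P, b) = 1/9
z(K, O) = 1/9 - K
sqrt(-194400 + z(-89, -430)) = sqrt(-194400 + (1/9 - 1*(-89))) = sqrt(-194400 + (1/9 + 89)) = sqrt(-194400 + 802/9) = sqrt(-1748798/9) = I*sqrt(1748798)/3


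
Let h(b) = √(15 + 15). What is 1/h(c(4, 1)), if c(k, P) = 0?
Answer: √30/30 ≈ 0.18257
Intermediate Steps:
h(b) = √30
1/h(c(4, 1)) = 1/(√30) = √30/30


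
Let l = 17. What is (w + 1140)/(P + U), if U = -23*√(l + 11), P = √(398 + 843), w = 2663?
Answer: 3803/(√1241 - 46*√7) ≈ -43.977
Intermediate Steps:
P = √1241 ≈ 35.228
U = -46*√7 (U = -23*√(17 + 11) = -46*√7 ≈ -121.70)
(w + 1140)/(P + U) = (2663 + 1140)/(√1241 - 46*√7) = 3803/(√1241 - 46*√7)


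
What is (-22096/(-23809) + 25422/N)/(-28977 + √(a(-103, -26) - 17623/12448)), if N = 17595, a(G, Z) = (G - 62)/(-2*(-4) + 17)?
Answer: -1285161450394432/15693963863577503291 - 42754904*I*√1940717110/235409457953662549365 ≈ -8.1889e-5 - 8.001e-9*I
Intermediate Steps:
a(G, Z) = -62/25 + G/25 (a(G, Z) = (-62 + G)/(8 + 17) = (-62 + G)/25 = (-62 + G)*(1/25) = -62/25 + G/25)
(-22096/(-23809) + 25422/N)/(-28977 + √(a(-103, -26) - 17623/12448)) = (-22096/(-23809) + 25422/17595)/(-28977 + √((-62/25 + (1/25)*(-103)) - 17623/12448)) = (-22096*(-1/23809) + 25422*(1/17595))/(-28977 + √((-62/25 - 103/25) - 17623*1/12448)) = (22096/23809 + 8474/5865)/(-28977 + √(-33/5 - 17623/12448)) = 331350506/(139639785*(-28977 + √(-498899/62240))) = 331350506/(139639785*(-28977 + I*√1940717110/15560))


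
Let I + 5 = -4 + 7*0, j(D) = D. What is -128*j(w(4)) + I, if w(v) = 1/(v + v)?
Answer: -25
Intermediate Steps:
w(v) = 1/(2*v)
I = -9 (I = -5 + (-4 + 7*0) = -5 + (-4 + 0) = -5 - 4 = -9)
-128*j(w(4)) + I = -64/4 - 9 = -128*⅛ - 9 = -16 - 9 = -25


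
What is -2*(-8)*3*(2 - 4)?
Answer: -96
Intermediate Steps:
-2*(-8)*3*(2 - 4) = -(-16)*3*(-2) = -(-16)*(-6) = -1*96 = -96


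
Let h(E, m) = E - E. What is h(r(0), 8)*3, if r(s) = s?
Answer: 0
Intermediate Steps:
h(E, m) = 0
h(r(0), 8)*3 = 0*3 = 0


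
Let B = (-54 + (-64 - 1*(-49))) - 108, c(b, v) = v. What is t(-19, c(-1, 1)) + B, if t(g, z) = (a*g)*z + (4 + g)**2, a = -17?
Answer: 371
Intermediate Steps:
t(g, z) = (4 + g)**2 - 17*g*z (t(g, z) = (-17*g)*z + (4 + g)**2 = -17*g*z + (4 + g)**2 = (4 + g)**2 - 17*g*z)
B = -177 (B = (-54 + (-64 + 49)) - 108 = (-54 - 15) - 108 = -69 - 108 = -177)
t(-19, c(-1, 1)) + B = ((4 - 19)**2 - 17*(-19)*1) - 177 = ((-15)**2 + 323) - 177 = (225 + 323) - 177 = 548 - 177 = 371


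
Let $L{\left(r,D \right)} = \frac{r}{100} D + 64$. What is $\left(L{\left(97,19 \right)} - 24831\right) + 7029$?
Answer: $- \frac{1771957}{100} \approx -17720.0$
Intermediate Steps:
$L{\left(r,D \right)} = 64 + \frac{D r}{100}$ ($L{\left(r,D \right)} = \frac{r}{100} D + 64 = \frac{D r}{100} + 64 = 64 + \frac{D r}{100}$)
$\left(L{\left(97,19 \right)} - 24831\right) + 7029 = \left(\left(64 + \frac{1}{100} \cdot 19 \cdot 97\right) - 24831\right) + 7029 = \left(\left(64 + \frac{1843}{100}\right) - 24831\right) + 7029 = \left(\frac{8243}{100} - 24831\right) + 7029 = - \frac{2474857}{100} + 7029 = - \frac{1771957}{100}$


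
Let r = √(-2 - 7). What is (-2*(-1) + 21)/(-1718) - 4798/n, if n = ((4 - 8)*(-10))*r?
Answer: -23/1718 + 2399*I/60 ≈ -0.013388 + 39.983*I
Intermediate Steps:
r = 3*I (r = √(-9) = 3*I ≈ 3.0*I)
n = 120*I (n = ((4 - 8)*(-10))*(3*I) = (-4*(-10))*(3*I) = 40*(3*I) = 120*I ≈ 120.0*I)
(-2*(-1) + 21)/(-1718) - 4798/n = (-2*(-1) + 21)/(-1718) - 4798*(-I/120) = (2 + 21)*(-1/1718) - (-2399)*I/60 = 23*(-1/1718) + 2399*I/60 = -23/1718 + 2399*I/60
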